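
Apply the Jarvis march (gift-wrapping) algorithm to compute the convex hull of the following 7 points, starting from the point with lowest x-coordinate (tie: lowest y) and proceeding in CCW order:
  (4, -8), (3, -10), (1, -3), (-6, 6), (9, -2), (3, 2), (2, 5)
Hull (CCW) = [(-6, 6), (3, -10), (9, -2), (2, 5)]

Jarvis march: at each step, from the current hull vertex p, select the next vertex q as the point such that every other point lies strictly to the left of (or on) the directed line p → q. (Equivalently: for every other point r, the cross product (q − p) × (r − p) ≥ 0.)
Starting point (lowest x, tie lowest y): (-6, 6). Wrap until returning to start. Resulting hull: (-6, 6), (3, -10), (9, -2), (2, 5).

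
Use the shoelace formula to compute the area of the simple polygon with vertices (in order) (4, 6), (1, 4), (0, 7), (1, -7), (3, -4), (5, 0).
Area = 77/2

Shoelace formula: Area = (1/2) |Σ_i (x_i · y_{i+1} − x_{i+1} · y_i)| (indices mod n). Compute each cross term:
  (4)(4) − (1)(6) = 10
  (1)(7) − (0)(4) = 7
  (0)(-7) − (1)(7) = -7
  (1)(-4) − (3)(-7) = 17
  (3)(0) − (5)(-4) = 20
  (5)(6) − (4)(0) = 30
Sum = 77, so (signed) Area = 77/2 = 77/2, |Area| = 77/2.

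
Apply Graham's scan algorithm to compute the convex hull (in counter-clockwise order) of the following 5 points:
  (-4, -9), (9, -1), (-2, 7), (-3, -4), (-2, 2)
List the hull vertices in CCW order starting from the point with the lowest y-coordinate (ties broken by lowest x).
Hull (CCW) = [(-4, -9), (9, -1), (-2, 7)]

Graham scan procedure:
  1. Find the pivot p₀ = point with lowest y (tie → lowest x): (-4, -9).
  2. Sort the remaining points by polar angle around p₀.
  3. Walk through sorted points, maintaining a stack; pop the top while the last three entries make a non-left turn (cross product ≤ 0).
  4. Final stack is the convex hull in CCW order: (-4, -9), (9, -1), (-2, 7).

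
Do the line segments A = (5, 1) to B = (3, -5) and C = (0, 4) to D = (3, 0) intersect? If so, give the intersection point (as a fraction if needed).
No (intersection of containing lines falls outside at least one segment)

Parametrize and solve: t = 11/26, s = 18/13. At least one of these is outside [0, 1], so the segments do not intersect.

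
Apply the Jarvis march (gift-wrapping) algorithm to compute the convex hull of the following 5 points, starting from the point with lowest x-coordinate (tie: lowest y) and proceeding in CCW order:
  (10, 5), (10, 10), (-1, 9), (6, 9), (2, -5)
Hull (CCW) = [(-1, 9), (2, -5), (10, 5), (10, 10)]

Jarvis march: at each step, from the current hull vertex p, select the next vertex q as the point such that every other point lies strictly to the left of (or on) the directed line p → q. (Equivalently: for every other point r, the cross product (q − p) × (r − p) ≥ 0.)
Starting point (lowest x, tie lowest y): (-1, 9). Wrap until returning to start. Resulting hull: (-1, 9), (2, -5), (10, 5), (10, 10).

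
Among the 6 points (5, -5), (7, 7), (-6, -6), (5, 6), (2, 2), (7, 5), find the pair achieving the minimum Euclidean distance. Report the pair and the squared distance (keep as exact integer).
Pair = ((7, 7), (7, 5)); squared distance = 4

Compute all C(6, 2) = 15 pairwise squared distances (x_i − x_j)² + (y_i − y_j)². The minimum is 4, attained by the pair ((7, 7), (7, 5)).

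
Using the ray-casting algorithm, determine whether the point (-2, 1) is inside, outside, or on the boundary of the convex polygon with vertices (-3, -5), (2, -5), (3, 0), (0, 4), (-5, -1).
The point (-2, 1) lies strictly inside the polygon

Cast a horizontal ray to the right from the query point and count how many polygon edges it crosses (each edge strictly once or zero times, handled with the usual half-open convention). 
Parity of crossings → odd ⇒ inside.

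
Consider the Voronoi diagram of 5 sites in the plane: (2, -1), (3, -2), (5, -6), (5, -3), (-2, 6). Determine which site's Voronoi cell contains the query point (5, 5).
Nearest site = (2, -1)

The Voronoi cell of site s contains exactly those query points closer to s than to any other site. Compute squared distances from q = (5, 5) to each site:
  (2 − 5)² + (-1 − 5)² = 45
  (-2 − 5)² + (6 − 5)² = 50
  (3 − 5)² + (-2 − 5)² = 53
  (5 − 5)² + (-3 − 5)² = 64
  (5 − 5)² + (-6 − 5)² = 121
Minimum is attained by (2, -1), so q lies in its Voronoi cell.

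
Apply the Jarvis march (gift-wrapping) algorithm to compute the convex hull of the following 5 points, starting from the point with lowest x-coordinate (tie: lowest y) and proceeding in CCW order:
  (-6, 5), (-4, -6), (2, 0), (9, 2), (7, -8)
Hull (CCW) = [(-6, 5), (-4, -6), (7, -8), (9, 2)]

Jarvis march: at each step, from the current hull vertex p, select the next vertex q as the point such that every other point lies strictly to the left of (or on) the directed line p → q. (Equivalently: for every other point r, the cross product (q − p) × (r − p) ≥ 0.)
Starting point (lowest x, tie lowest y): (-6, 5). Wrap until returning to start. Resulting hull: (-6, 5), (-4, -6), (7, -8), (9, 2).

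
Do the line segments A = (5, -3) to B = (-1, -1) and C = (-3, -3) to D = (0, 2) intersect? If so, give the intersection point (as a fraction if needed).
No (intersection of containing lines falls outside at least one segment)

Parametrize and solve: t = 10/9, s = 4/9. At least one of these is outside [0, 1], so the segments do not intersect.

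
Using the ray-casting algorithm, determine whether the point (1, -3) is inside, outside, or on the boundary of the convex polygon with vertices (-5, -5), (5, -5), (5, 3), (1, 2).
The point (1, -3) lies strictly inside the polygon

Cast a horizontal ray to the right from the query point and count how many polygon edges it crosses (each edge strictly once or zero times, handled with the usual half-open convention). 
Parity of crossings → odd ⇒ inside.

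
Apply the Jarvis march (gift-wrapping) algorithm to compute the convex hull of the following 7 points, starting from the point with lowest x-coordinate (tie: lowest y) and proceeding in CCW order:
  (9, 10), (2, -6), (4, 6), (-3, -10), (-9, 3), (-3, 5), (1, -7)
Hull (CCW) = [(-9, 3), (-3, -10), (1, -7), (2, -6), (9, 10)]

Jarvis march: at each step, from the current hull vertex p, select the next vertex q as the point such that every other point lies strictly to the left of (or on) the directed line p → q. (Equivalently: for every other point r, the cross product (q − p) × (r − p) ≥ 0.)
Starting point (lowest x, tie lowest y): (-9, 3). Wrap until returning to start. Resulting hull: (-9, 3), (-3, -10), (1, -7), (2, -6), (9, 10).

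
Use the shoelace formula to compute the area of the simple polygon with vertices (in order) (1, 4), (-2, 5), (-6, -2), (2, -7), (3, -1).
Area = 125/2

Shoelace formula: Area = (1/2) |Σ_i (x_i · y_{i+1} − x_{i+1} · y_i)| (indices mod n). Compute each cross term:
  (1)(5) − (-2)(4) = 13
  (-2)(-2) − (-6)(5) = 34
  (-6)(-7) − (2)(-2) = 46
  (2)(-1) − (3)(-7) = 19
  (3)(4) − (1)(-1) = 13
Sum = 125, so (signed) Area = 125/2 = 125/2, |Area| = 125/2.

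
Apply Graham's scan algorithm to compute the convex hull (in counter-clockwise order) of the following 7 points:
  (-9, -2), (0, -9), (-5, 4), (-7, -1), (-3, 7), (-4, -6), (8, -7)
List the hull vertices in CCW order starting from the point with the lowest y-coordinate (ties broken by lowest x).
Hull (CCW) = [(0, -9), (8, -7), (-3, 7), (-9, -2), (-4, -6)]

Graham scan procedure:
  1. Find the pivot p₀ = point with lowest y (tie → lowest x): (0, -9).
  2. Sort the remaining points by polar angle around p₀.
  3. Walk through sorted points, maintaining a stack; pop the top while the last three entries make a non-left turn (cross product ≤ 0).
  4. Final stack is the convex hull in CCW order: (0, -9), (8, -7), (-3, 7), (-9, -2), (-4, -6).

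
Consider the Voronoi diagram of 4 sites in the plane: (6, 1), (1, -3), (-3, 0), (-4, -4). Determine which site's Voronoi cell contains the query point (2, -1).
Nearest site = (1, -3)

The Voronoi cell of site s contains exactly those query points closer to s than to any other site. Compute squared distances from q = (2, -1) to each site:
  (1 − 2)² + (-3 − -1)² = 5
  (6 − 2)² + (1 − -1)² = 20
  (-3 − 2)² + (0 − -1)² = 26
  (-4 − 2)² + (-4 − -1)² = 45
Minimum is attained by (1, -3), so q lies in its Voronoi cell.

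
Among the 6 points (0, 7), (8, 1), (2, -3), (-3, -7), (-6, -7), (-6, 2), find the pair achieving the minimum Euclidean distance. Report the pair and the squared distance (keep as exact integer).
Pair = ((-3, -7), (-6, -7)); squared distance = 9

Compute all C(6, 2) = 15 pairwise squared distances (x_i − x_j)² + (y_i − y_j)². The minimum is 9, attained by the pair ((-3, -7), (-6, -7)).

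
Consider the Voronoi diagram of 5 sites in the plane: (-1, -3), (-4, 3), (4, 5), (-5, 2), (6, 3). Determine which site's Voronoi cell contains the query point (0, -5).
Nearest site = (-1, -3)

The Voronoi cell of site s contains exactly those query points closer to s than to any other site. Compute squared distances from q = (0, -5) to each site:
  (-1 − 0)² + (-3 − -5)² = 5
  (-5 − 0)² + (2 − -5)² = 74
  (-4 − 0)² + (3 − -5)² = 80
  (6 − 0)² + (3 − -5)² = 100
  (4 − 0)² + (5 − -5)² = 116
Minimum is attained by (-1, -3), so q lies in its Voronoi cell.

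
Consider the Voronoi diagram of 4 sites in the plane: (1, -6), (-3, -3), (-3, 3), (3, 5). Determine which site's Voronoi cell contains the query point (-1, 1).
Nearest site = (-3, 3)

The Voronoi cell of site s contains exactly those query points closer to s than to any other site. Compute squared distances from q = (-1, 1) to each site:
  (-3 − -1)² + (3 − 1)² = 8
  (-3 − -1)² + (-3 − 1)² = 20
  (3 − -1)² + (5 − 1)² = 32
  (1 − -1)² + (-6 − 1)² = 53
Minimum is attained by (-3, 3), so q lies in its Voronoi cell.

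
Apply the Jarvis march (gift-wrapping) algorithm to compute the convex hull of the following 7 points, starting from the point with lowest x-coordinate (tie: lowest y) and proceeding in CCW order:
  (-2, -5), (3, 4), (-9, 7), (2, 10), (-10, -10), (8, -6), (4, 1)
Hull (CCW) = [(-10, -10), (8, -6), (2, 10), (-9, 7)]

Jarvis march: at each step, from the current hull vertex p, select the next vertex q as the point such that every other point lies strictly to the left of (or on) the directed line p → q. (Equivalently: for every other point r, the cross product (q − p) × (r − p) ≥ 0.)
Starting point (lowest x, tie lowest y): (-10, -10). Wrap until returning to start. Resulting hull: (-10, -10), (8, -6), (2, 10), (-9, 7).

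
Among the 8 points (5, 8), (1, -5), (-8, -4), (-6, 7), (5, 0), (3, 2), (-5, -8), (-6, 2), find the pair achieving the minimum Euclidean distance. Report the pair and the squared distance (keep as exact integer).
Pair = ((5, 0), (3, 2)); squared distance = 8

Compute all C(8, 2) = 28 pairwise squared distances (x_i − x_j)² + (y_i − y_j)². The minimum is 8, attained by the pair ((5, 0), (3, 2)).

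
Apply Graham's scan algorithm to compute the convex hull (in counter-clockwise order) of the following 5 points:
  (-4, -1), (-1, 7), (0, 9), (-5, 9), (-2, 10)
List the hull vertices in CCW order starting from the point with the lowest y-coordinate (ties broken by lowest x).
Hull (CCW) = [(-4, -1), (0, 9), (-2, 10), (-5, 9)]

Graham scan procedure:
  1. Find the pivot p₀ = point with lowest y (tie → lowest x): (-4, -1).
  2. Sort the remaining points by polar angle around p₀.
  3. Walk through sorted points, maintaining a stack; pop the top while the last three entries make a non-left turn (cross product ≤ 0).
  4. Final stack is the convex hull in CCW order: (-4, -1), (0, 9), (-2, 10), (-5, 9).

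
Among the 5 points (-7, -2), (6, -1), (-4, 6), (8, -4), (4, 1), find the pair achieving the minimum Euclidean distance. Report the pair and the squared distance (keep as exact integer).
Pair = ((6, -1), (4, 1)); squared distance = 8

Compute all C(5, 2) = 10 pairwise squared distances (x_i − x_j)² + (y_i − y_j)². The minimum is 8, attained by the pair ((6, -1), (4, 1)).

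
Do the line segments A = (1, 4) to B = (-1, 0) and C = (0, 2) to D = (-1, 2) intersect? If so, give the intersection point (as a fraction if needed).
Yes; intersection at (0, 2) (t = 1/2 on AB, s = 0 on CD)

Parametrize AB as A + t(B − A) = (1 + -2 t, 4 + -4 t) and CD as C + s(D − C) = (0 + -1 s, 2 + 0 s). Solve the linear system for (t, s). Determinant = 4 ≠ 0, so a unique intersection of the containing lines exists. Solution: t = 1/2, s = 0 — both in [0, 1], so the segments cross. Intersection point: (0, 2).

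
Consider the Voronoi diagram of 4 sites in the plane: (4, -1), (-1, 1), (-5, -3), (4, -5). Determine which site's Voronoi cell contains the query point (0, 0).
Nearest site = (-1, 1)

The Voronoi cell of site s contains exactly those query points closer to s than to any other site. Compute squared distances from q = (0, 0) to each site:
  (-1 − 0)² + (1 − 0)² = 2
  (4 − 0)² + (-1 − 0)² = 17
  (-5 − 0)² + (-3 − 0)² = 34
  (4 − 0)² + (-5 − 0)² = 41
Minimum is attained by (-1, 1), so q lies in its Voronoi cell.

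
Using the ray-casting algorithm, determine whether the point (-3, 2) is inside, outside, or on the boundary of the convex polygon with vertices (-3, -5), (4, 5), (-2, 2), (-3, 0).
The point (-3, 2) lies strictly outside the polygon

Cast a horizontal ray to the right from the query point and count how many polygon edges it crosses (each edge strictly once or zero times, handled with the usual half-open convention). 
Parity of crossings → even ⇒ outside.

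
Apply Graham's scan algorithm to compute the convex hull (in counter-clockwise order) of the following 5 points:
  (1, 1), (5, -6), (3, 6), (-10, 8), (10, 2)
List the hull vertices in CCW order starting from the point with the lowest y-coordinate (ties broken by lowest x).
Hull (CCW) = [(5, -6), (10, 2), (3, 6), (-10, 8)]

Graham scan procedure:
  1. Find the pivot p₀ = point with lowest y (tie → lowest x): (5, -6).
  2. Sort the remaining points by polar angle around p₀.
  3. Walk through sorted points, maintaining a stack; pop the top while the last three entries make a non-left turn (cross product ≤ 0).
  4. Final stack is the convex hull in CCW order: (5, -6), (10, 2), (3, 6), (-10, 8).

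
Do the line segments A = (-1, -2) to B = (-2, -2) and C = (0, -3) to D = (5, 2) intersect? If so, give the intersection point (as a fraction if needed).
No (intersection of containing lines falls outside at least one segment)

Parametrize and solve: t = -2, s = 1/5. At least one of these is outside [0, 1], so the segments do not intersect.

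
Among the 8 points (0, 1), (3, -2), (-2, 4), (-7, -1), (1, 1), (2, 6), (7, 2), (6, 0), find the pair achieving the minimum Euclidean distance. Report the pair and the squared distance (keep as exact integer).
Pair = ((0, 1), (1, 1)); squared distance = 1

Compute all C(8, 2) = 28 pairwise squared distances (x_i − x_j)² + (y_i − y_j)². The minimum is 1, attained by the pair ((0, 1), (1, 1)).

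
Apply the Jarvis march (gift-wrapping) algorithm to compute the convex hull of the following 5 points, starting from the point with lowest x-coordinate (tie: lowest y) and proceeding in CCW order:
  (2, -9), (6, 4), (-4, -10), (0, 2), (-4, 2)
Hull (CCW) = [(-4, -10), (2, -9), (6, 4), (-4, 2)]

Jarvis march: at each step, from the current hull vertex p, select the next vertex q as the point such that every other point lies strictly to the left of (or on) the directed line p → q. (Equivalently: for every other point r, the cross product (q − p) × (r − p) ≥ 0.)
Starting point (lowest x, tie lowest y): (-4, -10). Wrap until returning to start. Resulting hull: (-4, -10), (2, -9), (6, 4), (-4, 2).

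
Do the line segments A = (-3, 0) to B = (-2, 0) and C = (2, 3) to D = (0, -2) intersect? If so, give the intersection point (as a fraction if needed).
No (intersection of containing lines falls outside at least one segment)

Parametrize and solve: t = 19/5, s = 3/5. At least one of these is outside [0, 1], so the segments do not intersect.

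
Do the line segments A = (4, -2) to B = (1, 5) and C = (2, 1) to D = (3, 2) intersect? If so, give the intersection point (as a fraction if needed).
Yes; intersection at (5/2, 3/2) (t = 1/2 on AB, s = 1/2 on CD)

Parametrize AB as A + t(B − A) = (4 + -3 t, -2 + 7 t) and CD as C + s(D − C) = (2 + 1 s, 1 + 1 s). Solve the linear system for (t, s). Determinant = 10 ≠ 0, so a unique intersection of the containing lines exists. Solution: t = 1/2, s = 1/2 — both in [0, 1], so the segments cross. Intersection point: (5/2, 3/2).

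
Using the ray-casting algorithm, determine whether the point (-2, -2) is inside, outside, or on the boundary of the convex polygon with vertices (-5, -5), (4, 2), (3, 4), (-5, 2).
The point (-2, -2) lies strictly inside the polygon

Cast a horizontal ray to the right from the query point and count how many polygon edges it crosses (each edge strictly once or zero times, handled with the usual half-open convention). 
Parity of crossings → odd ⇒ inside.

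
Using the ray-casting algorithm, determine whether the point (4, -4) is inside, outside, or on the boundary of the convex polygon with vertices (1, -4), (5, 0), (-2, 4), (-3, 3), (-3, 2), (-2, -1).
The point (4, -4) lies strictly outside the polygon

Cast a horizontal ray to the right from the query point and count how many polygon edges it crosses (each edge strictly once or zero times, handled with the usual half-open convention). 
Parity of crossings → even ⇒ outside.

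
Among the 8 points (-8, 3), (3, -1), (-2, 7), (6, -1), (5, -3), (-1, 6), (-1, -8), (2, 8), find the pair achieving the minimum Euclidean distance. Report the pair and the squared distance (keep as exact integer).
Pair = ((-2, 7), (-1, 6)); squared distance = 2

Compute all C(8, 2) = 28 pairwise squared distances (x_i − x_j)² + (y_i − y_j)². The minimum is 2, attained by the pair ((-2, 7), (-1, 6)).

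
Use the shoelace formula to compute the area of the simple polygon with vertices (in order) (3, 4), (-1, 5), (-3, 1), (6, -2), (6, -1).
Area = 33

Shoelace formula: Area = (1/2) |Σ_i (x_i · y_{i+1} − x_{i+1} · y_i)| (indices mod n). Compute each cross term:
  (3)(5) − (-1)(4) = 19
  (-1)(1) − (-3)(5) = 14
  (-3)(-2) − (6)(1) = 0
  (6)(-1) − (6)(-2) = 6
  (6)(4) − (3)(-1) = 27
Sum = 66, so (signed) Area = 66/2 = 33, |Area| = 33.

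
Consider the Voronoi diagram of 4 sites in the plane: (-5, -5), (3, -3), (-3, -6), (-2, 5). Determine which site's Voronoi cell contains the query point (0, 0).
Nearest site = (3, -3)

The Voronoi cell of site s contains exactly those query points closer to s than to any other site. Compute squared distances from q = (0, 0) to each site:
  (3 − 0)² + (-3 − 0)² = 18
  (-2 − 0)² + (5 − 0)² = 29
  (-3 − 0)² + (-6 − 0)² = 45
  (-5 − 0)² + (-5 − 0)² = 50
Minimum is attained by (3, -3), so q lies in its Voronoi cell.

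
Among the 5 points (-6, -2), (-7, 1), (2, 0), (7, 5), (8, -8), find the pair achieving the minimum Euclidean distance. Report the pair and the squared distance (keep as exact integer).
Pair = ((-6, -2), (-7, 1)); squared distance = 10

Compute all C(5, 2) = 10 pairwise squared distances (x_i − x_j)² + (y_i − y_j)². The minimum is 10, attained by the pair ((-6, -2), (-7, 1)).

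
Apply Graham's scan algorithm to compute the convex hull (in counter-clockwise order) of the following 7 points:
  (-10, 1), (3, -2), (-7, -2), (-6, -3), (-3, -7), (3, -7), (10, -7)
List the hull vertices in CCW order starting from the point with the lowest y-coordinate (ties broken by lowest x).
Hull (CCW) = [(-3, -7), (10, -7), (3, -2), (-10, 1)]

Graham scan procedure:
  1. Find the pivot p₀ = point with lowest y (tie → lowest x): (-3, -7).
  2. Sort the remaining points by polar angle around p₀.
  3. Walk through sorted points, maintaining a stack; pop the top while the last three entries make a non-left turn (cross product ≤ 0).
  4. Final stack is the convex hull in CCW order: (-3, -7), (10, -7), (3, -2), (-10, 1).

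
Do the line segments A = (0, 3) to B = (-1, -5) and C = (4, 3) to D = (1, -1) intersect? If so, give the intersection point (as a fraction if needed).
No (intersection of containing lines falls outside at least one segment)

Parametrize and solve: t = 4/5, s = 8/5. At least one of these is outside [0, 1], so the segments do not intersect.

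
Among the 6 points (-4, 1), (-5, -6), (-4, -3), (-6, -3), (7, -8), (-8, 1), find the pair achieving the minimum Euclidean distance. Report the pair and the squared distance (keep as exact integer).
Pair = ((-4, -3), (-6, -3)); squared distance = 4

Compute all C(6, 2) = 15 pairwise squared distances (x_i − x_j)² + (y_i − y_j)². The minimum is 4, attained by the pair ((-4, -3), (-6, -3)).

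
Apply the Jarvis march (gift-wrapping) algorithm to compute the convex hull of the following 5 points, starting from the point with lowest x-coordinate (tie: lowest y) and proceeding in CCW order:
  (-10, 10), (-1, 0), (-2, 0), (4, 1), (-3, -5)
Hull (CCW) = [(-10, 10), (-3, -5), (4, 1)]

Jarvis march: at each step, from the current hull vertex p, select the next vertex q as the point such that every other point lies strictly to the left of (or on) the directed line p → q. (Equivalently: for every other point r, the cross product (q − p) × (r − p) ≥ 0.)
Starting point (lowest x, tie lowest y): (-10, 10). Wrap until returning to start. Resulting hull: (-10, 10), (-3, -5), (4, 1).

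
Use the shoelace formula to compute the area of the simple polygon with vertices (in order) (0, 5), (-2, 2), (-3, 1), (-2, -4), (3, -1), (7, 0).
Area = 42

Shoelace formula: Area = (1/2) |Σ_i (x_i · y_{i+1} − x_{i+1} · y_i)| (indices mod n). Compute each cross term:
  (0)(2) − (-2)(5) = 10
  (-2)(1) − (-3)(2) = 4
  (-3)(-4) − (-2)(1) = 14
  (-2)(-1) − (3)(-4) = 14
  (3)(0) − (7)(-1) = 7
  (7)(5) − (0)(0) = 35
Sum = 84, so (signed) Area = 84/2 = 42, |Area| = 42.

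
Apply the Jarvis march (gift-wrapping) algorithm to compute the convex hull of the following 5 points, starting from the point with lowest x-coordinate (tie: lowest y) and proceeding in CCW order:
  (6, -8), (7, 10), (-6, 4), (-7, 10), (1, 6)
Hull (CCW) = [(-7, 10), (-6, 4), (6, -8), (7, 10)]

Jarvis march: at each step, from the current hull vertex p, select the next vertex q as the point such that every other point lies strictly to the left of (or on) the directed line p → q. (Equivalently: for every other point r, the cross product (q − p) × (r − p) ≥ 0.)
Starting point (lowest x, tie lowest y): (-7, 10). Wrap until returning to start. Resulting hull: (-7, 10), (-6, 4), (6, -8), (7, 10).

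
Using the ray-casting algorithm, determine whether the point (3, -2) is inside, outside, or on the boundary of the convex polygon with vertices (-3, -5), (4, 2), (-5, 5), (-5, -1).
The point (3, -2) lies strictly outside the polygon

Cast a horizontal ray to the right from the query point and count how many polygon edges it crosses (each edge strictly once or zero times, handled with the usual half-open convention). 
Parity of crossings → even ⇒ outside.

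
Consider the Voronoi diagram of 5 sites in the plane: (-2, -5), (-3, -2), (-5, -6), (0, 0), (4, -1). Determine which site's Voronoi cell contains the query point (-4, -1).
Nearest site = (-3, -2)

The Voronoi cell of site s contains exactly those query points closer to s than to any other site. Compute squared distances from q = (-4, -1) to each site:
  (-3 − -4)² + (-2 − -1)² = 2
  (0 − -4)² + (0 − -1)² = 17
  (-2 − -4)² + (-5 − -1)² = 20
  (-5 − -4)² + (-6 − -1)² = 26
  (4 − -4)² + (-1 − -1)² = 64
Minimum is attained by (-3, -2), so q lies in its Voronoi cell.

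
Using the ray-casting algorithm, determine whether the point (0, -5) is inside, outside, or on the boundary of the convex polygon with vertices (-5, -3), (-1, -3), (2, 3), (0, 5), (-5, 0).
The point (0, -5) lies strictly outside the polygon

Cast a horizontal ray to the right from the query point and count how many polygon edges it crosses (each edge strictly once or zero times, handled with the usual half-open convention). 
Parity of crossings → even ⇒ outside.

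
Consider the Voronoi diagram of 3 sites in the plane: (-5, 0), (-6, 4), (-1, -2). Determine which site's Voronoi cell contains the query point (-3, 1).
Nearest site = (-5, 0)

The Voronoi cell of site s contains exactly those query points closer to s than to any other site. Compute squared distances from q = (-3, 1) to each site:
  (-5 − -3)² + (0 − 1)² = 5
  (-1 − -3)² + (-2 − 1)² = 13
  (-6 − -3)² + (4 − 1)² = 18
Minimum is attained by (-5, 0), so q lies in its Voronoi cell.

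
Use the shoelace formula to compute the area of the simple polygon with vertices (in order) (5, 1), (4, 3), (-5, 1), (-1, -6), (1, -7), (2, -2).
Area = 49

Shoelace formula: Area = (1/2) |Σ_i (x_i · y_{i+1} − x_{i+1} · y_i)| (indices mod n). Compute each cross term:
  (5)(3) − (4)(1) = 11
  (4)(1) − (-5)(3) = 19
  (-5)(-6) − (-1)(1) = 31
  (-1)(-7) − (1)(-6) = 13
  (1)(-2) − (2)(-7) = 12
  (2)(1) − (5)(-2) = 12
Sum = 98, so (signed) Area = 98/2 = 49, |Area| = 49.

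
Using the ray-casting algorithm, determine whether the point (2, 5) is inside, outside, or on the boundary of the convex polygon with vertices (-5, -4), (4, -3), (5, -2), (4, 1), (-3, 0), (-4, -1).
The point (2, 5) lies strictly outside the polygon

Cast a horizontal ray to the right from the query point and count how many polygon edges it crosses (each edge strictly once or zero times, handled with the usual half-open convention). 
Parity of crossings → even ⇒ outside.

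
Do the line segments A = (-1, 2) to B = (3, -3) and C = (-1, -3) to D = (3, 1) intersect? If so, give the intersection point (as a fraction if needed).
Yes; intersection at (11/9, -7/9) (t = 5/9 on AB, s = 5/9 on CD)

Parametrize AB as A + t(B − A) = (-1 + 4 t, 2 + -5 t) and CD as C + s(D − C) = (-1 + 4 s, -3 + 4 s). Solve the linear system for (t, s). Determinant = -36 ≠ 0, so a unique intersection of the containing lines exists. Solution: t = 5/9, s = 5/9 — both in [0, 1], so the segments cross. Intersection point: (11/9, -7/9).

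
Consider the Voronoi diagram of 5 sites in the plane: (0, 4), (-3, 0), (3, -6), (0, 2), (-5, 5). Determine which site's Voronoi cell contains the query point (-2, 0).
Nearest site = (-3, 0)

The Voronoi cell of site s contains exactly those query points closer to s than to any other site. Compute squared distances from q = (-2, 0) to each site:
  (-3 − -2)² + (0 − 0)² = 1
  (0 − -2)² + (2 − 0)² = 8
  (0 − -2)² + (4 − 0)² = 20
  (-5 − -2)² + (5 − 0)² = 34
  (3 − -2)² + (-6 − 0)² = 61
Minimum is attained by (-3, 0), so q lies in its Voronoi cell.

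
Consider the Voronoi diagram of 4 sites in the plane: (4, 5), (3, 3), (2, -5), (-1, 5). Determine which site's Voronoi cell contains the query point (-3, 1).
Nearest site = (-1, 5)

The Voronoi cell of site s contains exactly those query points closer to s than to any other site. Compute squared distances from q = (-3, 1) to each site:
  (-1 − -3)² + (5 − 1)² = 20
  (3 − -3)² + (3 − 1)² = 40
  (2 − -3)² + (-5 − 1)² = 61
  (4 − -3)² + (5 − 1)² = 65
Minimum is attained by (-1, 5), so q lies in its Voronoi cell.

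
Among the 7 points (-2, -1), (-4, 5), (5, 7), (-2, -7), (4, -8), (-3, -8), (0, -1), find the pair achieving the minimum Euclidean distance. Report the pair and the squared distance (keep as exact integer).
Pair = ((-2, -7), (-3, -8)); squared distance = 2

Compute all C(7, 2) = 21 pairwise squared distances (x_i − x_j)² + (y_i − y_j)². The minimum is 2, attained by the pair ((-2, -7), (-3, -8)).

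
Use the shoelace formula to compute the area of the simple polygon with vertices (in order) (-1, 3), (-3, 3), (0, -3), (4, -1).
Area = 19

Shoelace formula: Area = (1/2) |Σ_i (x_i · y_{i+1} − x_{i+1} · y_i)| (indices mod n). Compute each cross term:
  (-1)(3) − (-3)(3) = 6
  (-3)(-3) − (0)(3) = 9
  (0)(-1) − (4)(-3) = 12
  (4)(3) − (-1)(-1) = 11
Sum = 38, so (signed) Area = 38/2 = 19, |Area| = 19.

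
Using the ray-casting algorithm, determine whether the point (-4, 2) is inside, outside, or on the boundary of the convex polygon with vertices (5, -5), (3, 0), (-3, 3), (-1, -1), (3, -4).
The point (-4, 2) lies strictly outside the polygon

Cast a horizontal ray to the right from the query point and count how many polygon edges it crosses (each edge strictly once or zero times, handled with the usual half-open convention). 
Parity of crossings → even ⇒ outside.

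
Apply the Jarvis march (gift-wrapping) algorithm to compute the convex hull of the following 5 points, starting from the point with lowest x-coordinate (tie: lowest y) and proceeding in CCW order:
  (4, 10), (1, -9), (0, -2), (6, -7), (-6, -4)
Hull (CCW) = [(-6, -4), (1, -9), (6, -7), (4, 10)]

Jarvis march: at each step, from the current hull vertex p, select the next vertex q as the point such that every other point lies strictly to the left of (or on) the directed line p → q. (Equivalently: for every other point r, the cross product (q − p) × (r − p) ≥ 0.)
Starting point (lowest x, tie lowest y): (-6, -4). Wrap until returning to start. Resulting hull: (-6, -4), (1, -9), (6, -7), (4, 10).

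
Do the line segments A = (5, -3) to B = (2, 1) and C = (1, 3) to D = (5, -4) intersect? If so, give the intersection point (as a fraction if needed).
Yes; intersection at (13/5, 1/5) (t = 4/5 on AB, s = 2/5 on CD)

Parametrize AB as A + t(B − A) = (5 + -3 t, -3 + 4 t) and CD as C + s(D − C) = (1 + 4 s, 3 + -7 s). Solve the linear system for (t, s). Determinant = -5 ≠ 0, so a unique intersection of the containing lines exists. Solution: t = 4/5, s = 2/5 — both in [0, 1], so the segments cross. Intersection point: (13/5, 1/5).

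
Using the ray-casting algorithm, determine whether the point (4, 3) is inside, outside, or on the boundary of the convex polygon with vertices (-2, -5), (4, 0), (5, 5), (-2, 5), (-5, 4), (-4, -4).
The point (4, 3) lies strictly inside the polygon

Cast a horizontal ray to the right from the query point and count how many polygon edges it crosses (each edge strictly once or zero times, handled with the usual half-open convention). 
Parity of crossings → odd ⇒ inside.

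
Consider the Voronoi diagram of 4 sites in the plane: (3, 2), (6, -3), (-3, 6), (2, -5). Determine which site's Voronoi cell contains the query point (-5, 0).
Nearest site = (-3, 6)

The Voronoi cell of site s contains exactly those query points closer to s than to any other site. Compute squared distances from q = (-5, 0) to each site:
  (-3 − -5)² + (6 − 0)² = 40
  (3 − -5)² + (2 − 0)² = 68
  (2 − -5)² + (-5 − 0)² = 74
  (6 − -5)² + (-3 − 0)² = 130
Minimum is attained by (-3, 6), so q lies in its Voronoi cell.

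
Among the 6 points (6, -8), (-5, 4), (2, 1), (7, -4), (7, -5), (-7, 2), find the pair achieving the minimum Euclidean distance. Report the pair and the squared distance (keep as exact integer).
Pair = ((7, -4), (7, -5)); squared distance = 1

Compute all C(6, 2) = 15 pairwise squared distances (x_i − x_j)² + (y_i − y_j)². The minimum is 1, attained by the pair ((7, -4), (7, -5)).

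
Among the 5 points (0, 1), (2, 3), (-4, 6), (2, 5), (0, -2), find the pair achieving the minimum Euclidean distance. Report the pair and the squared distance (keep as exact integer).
Pair = ((2, 3), (2, 5)); squared distance = 4

Compute all C(5, 2) = 10 pairwise squared distances (x_i − x_j)² + (y_i − y_j)². The minimum is 4, attained by the pair ((2, 3), (2, 5)).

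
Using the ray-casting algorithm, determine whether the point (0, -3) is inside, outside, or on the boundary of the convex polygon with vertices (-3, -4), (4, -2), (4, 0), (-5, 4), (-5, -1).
The point (0, -3) lies strictly inside the polygon

Cast a horizontal ray to the right from the query point and count how many polygon edges it crosses (each edge strictly once or zero times, handled with the usual half-open convention). 
Parity of crossings → odd ⇒ inside.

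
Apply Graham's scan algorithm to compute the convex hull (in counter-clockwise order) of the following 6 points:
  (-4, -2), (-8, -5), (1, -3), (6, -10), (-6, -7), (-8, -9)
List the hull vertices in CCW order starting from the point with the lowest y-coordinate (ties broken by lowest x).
Hull (CCW) = [(6, -10), (1, -3), (-4, -2), (-8, -5), (-8, -9)]

Graham scan procedure:
  1. Find the pivot p₀ = point with lowest y (tie → lowest x): (6, -10).
  2. Sort the remaining points by polar angle around p₀.
  3. Walk through sorted points, maintaining a stack; pop the top while the last three entries make a non-left turn (cross product ≤ 0).
  4. Final stack is the convex hull in CCW order: (6, -10), (1, -3), (-4, -2), (-8, -5), (-8, -9).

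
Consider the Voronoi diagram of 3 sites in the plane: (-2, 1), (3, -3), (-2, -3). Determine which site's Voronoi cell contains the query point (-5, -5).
Nearest site = (-2, -3)

The Voronoi cell of site s contains exactly those query points closer to s than to any other site. Compute squared distances from q = (-5, -5) to each site:
  (-2 − -5)² + (-3 − -5)² = 13
  (-2 − -5)² + (1 − -5)² = 45
  (3 − -5)² + (-3 − -5)² = 68
Minimum is attained by (-2, -3), so q lies in its Voronoi cell.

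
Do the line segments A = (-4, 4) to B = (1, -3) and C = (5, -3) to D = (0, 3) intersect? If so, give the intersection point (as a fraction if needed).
No (intersection of containing lines falls outside at least one segment)

Parametrize and solve: t = -19/5, s = 28/5. At least one of these is outside [0, 1], so the segments do not intersect.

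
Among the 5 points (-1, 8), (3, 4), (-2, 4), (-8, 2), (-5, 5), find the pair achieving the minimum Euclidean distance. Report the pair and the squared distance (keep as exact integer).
Pair = ((-2, 4), (-5, 5)); squared distance = 10

Compute all C(5, 2) = 10 pairwise squared distances (x_i − x_j)² + (y_i − y_j)². The minimum is 10, attained by the pair ((-2, 4), (-5, 5)).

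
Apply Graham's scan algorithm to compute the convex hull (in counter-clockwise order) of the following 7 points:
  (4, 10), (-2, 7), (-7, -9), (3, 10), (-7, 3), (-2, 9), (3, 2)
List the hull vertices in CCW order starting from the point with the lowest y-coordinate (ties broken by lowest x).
Hull (CCW) = [(-7, -9), (3, 2), (4, 10), (3, 10), (-2, 9), (-7, 3)]

Graham scan procedure:
  1. Find the pivot p₀ = point with lowest y (tie → lowest x): (-7, -9).
  2. Sort the remaining points by polar angle around p₀.
  3. Walk through sorted points, maintaining a stack; pop the top while the last three entries make a non-left turn (cross product ≤ 0).
  4. Final stack is the convex hull in CCW order: (-7, -9), (3, 2), (4, 10), (3, 10), (-2, 9), (-7, 3).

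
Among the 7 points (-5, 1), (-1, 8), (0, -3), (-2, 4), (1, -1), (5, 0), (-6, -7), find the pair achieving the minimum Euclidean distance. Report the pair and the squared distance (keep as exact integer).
Pair = ((0, -3), (1, -1)); squared distance = 5

Compute all C(7, 2) = 21 pairwise squared distances (x_i − x_j)² + (y_i − y_j)². The minimum is 5, attained by the pair ((0, -3), (1, -1)).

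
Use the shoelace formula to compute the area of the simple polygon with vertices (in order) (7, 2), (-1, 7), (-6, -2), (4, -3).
Area = 75

Shoelace formula: Area = (1/2) |Σ_i (x_i · y_{i+1} − x_{i+1} · y_i)| (indices mod n). Compute each cross term:
  (7)(7) − (-1)(2) = 51
  (-1)(-2) − (-6)(7) = 44
  (-6)(-3) − (4)(-2) = 26
  (4)(2) − (7)(-3) = 29
Sum = 150, so (signed) Area = 150/2 = 75, |Area| = 75.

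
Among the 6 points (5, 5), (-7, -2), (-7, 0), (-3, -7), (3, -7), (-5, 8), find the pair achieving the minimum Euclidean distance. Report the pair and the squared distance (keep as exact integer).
Pair = ((-7, -2), (-7, 0)); squared distance = 4

Compute all C(6, 2) = 15 pairwise squared distances (x_i − x_j)² + (y_i − y_j)². The minimum is 4, attained by the pair ((-7, -2), (-7, 0)).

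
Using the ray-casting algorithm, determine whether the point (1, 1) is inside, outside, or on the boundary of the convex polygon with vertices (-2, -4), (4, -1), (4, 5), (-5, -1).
The point (1, 1) lies strictly inside the polygon

Cast a horizontal ray to the right from the query point and count how many polygon edges it crosses (each edge strictly once or zero times, handled with the usual half-open convention). 
Parity of crossings → odd ⇒ inside.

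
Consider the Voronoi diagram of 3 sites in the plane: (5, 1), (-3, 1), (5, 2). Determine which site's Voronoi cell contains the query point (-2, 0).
Nearest site = (-3, 1)

The Voronoi cell of site s contains exactly those query points closer to s than to any other site. Compute squared distances from q = (-2, 0) to each site:
  (-3 − -2)² + (1 − 0)² = 2
  (5 − -2)² + (1 − 0)² = 50
  (5 − -2)² + (2 − 0)² = 53
Minimum is attained by (-3, 1), so q lies in its Voronoi cell.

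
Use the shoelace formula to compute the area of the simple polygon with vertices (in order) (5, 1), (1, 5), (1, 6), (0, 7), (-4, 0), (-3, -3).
Area = 42

Shoelace formula: Area = (1/2) |Σ_i (x_i · y_{i+1} − x_{i+1} · y_i)| (indices mod n). Compute each cross term:
  (5)(5) − (1)(1) = 24
  (1)(6) − (1)(5) = 1
  (1)(7) − (0)(6) = 7
  (0)(0) − (-4)(7) = 28
  (-4)(-3) − (-3)(0) = 12
  (-3)(1) − (5)(-3) = 12
Sum = 84, so (signed) Area = 84/2 = 42, |Area| = 42.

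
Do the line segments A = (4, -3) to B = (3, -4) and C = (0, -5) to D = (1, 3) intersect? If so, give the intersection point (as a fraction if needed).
No (intersection of containing lines falls outside at least one segment)

Parametrize and solve: t = 30/7, s = -2/7. At least one of these is outside [0, 1], so the segments do not intersect.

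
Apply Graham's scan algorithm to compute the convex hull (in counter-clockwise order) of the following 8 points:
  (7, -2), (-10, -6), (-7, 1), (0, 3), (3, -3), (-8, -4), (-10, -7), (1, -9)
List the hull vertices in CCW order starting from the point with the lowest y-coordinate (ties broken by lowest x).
Hull (CCW) = [(1, -9), (7, -2), (0, 3), (-7, 1), (-10, -6), (-10, -7)]

Graham scan procedure:
  1. Find the pivot p₀ = point with lowest y (tie → lowest x): (1, -9).
  2. Sort the remaining points by polar angle around p₀.
  3. Walk through sorted points, maintaining a stack; pop the top while the last three entries make a non-left turn (cross product ≤ 0).
  4. Final stack is the convex hull in CCW order: (1, -9), (7, -2), (0, 3), (-7, 1), (-10, -6), (-10, -7).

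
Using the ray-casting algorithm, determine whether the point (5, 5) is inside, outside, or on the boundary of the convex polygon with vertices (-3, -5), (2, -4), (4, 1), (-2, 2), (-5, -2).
The point (5, 5) lies strictly outside the polygon

Cast a horizontal ray to the right from the query point and count how many polygon edges it crosses (each edge strictly once or zero times, handled with the usual half-open convention). 
Parity of crossings → even ⇒ outside.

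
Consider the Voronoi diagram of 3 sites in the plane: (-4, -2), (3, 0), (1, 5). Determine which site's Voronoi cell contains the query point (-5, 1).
Nearest site = (-4, -2)

The Voronoi cell of site s contains exactly those query points closer to s than to any other site. Compute squared distances from q = (-5, 1) to each site:
  (-4 − -5)² + (-2 − 1)² = 10
  (1 − -5)² + (5 − 1)² = 52
  (3 − -5)² + (0 − 1)² = 65
Minimum is attained by (-4, -2), so q lies in its Voronoi cell.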